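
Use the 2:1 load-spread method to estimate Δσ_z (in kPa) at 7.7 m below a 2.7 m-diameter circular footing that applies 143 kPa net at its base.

By the 2:1 method the load spreads at 1 horizontal : 2 vertical, so at depth z the loaded area has grown by z in each plan dimension:
Δσ ≈ qD²/(D+z)² = 143×2.7²/(2.7+7.7)² = 9.6382 kPa

Δσ_z ≈ 9.64 kPa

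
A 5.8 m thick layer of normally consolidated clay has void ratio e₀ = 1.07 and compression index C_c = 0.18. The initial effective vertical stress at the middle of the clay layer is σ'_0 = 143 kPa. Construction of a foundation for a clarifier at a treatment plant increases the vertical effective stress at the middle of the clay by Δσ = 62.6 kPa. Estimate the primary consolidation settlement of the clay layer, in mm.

Final effective stress: σ'_f = σ'_0 + Δσ = 143 + 62.6 = 205.6 kPa.
Normally consolidated clay, so the full stress increment lies on the virgin compression line:
S_c = C_c·H/(1+e₀)·log₁₀(σ'_f/σ'_0) = 0.18×5.8/(1+1.07)×log₁₀(205.6/143)
    = 0.50435 × 0.15769 = 0.07953 m

S_c ≈ 79.5 mm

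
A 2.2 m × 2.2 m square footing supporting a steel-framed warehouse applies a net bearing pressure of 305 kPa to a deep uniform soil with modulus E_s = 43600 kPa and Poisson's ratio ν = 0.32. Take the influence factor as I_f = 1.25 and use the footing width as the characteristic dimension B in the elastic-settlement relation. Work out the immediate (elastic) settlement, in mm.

Immediate (elastic) settlement: S_e = q·B·(1−ν²)/E_s · I_f.
S_e = 305 × 2.2 × (1 − 0.32²) / 43600 × 1.25
    = 305 × 2.2 × 0.8976 / 43600 × 1.25
    = 0.01727 m = 17.27 mm

S_e ≈ 17.3 mm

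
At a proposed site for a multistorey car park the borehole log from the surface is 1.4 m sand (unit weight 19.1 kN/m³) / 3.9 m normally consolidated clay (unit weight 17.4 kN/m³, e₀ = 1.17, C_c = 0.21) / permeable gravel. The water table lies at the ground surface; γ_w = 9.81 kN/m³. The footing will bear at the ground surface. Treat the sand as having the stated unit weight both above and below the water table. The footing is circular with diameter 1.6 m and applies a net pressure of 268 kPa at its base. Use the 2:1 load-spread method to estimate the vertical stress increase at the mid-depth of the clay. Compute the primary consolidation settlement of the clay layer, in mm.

Mid-depth of clay below the ground surface: z = 1.4 + 3.9/2 = 3.35 m.
Total vertical stress at mid-clay: σ_v = 19.1×1.4 + 17.4×1.95 = 60.67 kPa.
Pore pressure: u = 9.81×(3.35 − 0) = 32.864 kPa.
Initial effective stress: σ'_0 = σ_v − u = 60.67 − 32.864 = 27.806 kPa.
Stress increase at mid-clay by the 2:1 spreading method:
Δσ ≈ qD²/(D+z)² = 268×1.6²/(1.6+3.35)² = 28 kPa
Final effective stress: σ'_f = σ'_0 + Δσ = 27.806 + 28 = 55.806 kPa.
Normally consolidated clay, so the full stress increment lies on the virgin compression line:
S_c = C_c·H/(1+e₀)·log₁₀(σ'_f/σ'_0) = 0.21×3.9/(1+1.17)×log₁₀(55.806/27.806)
    = 0.37742 × 0.30254 = 0.1142 m

S_c ≈ 114 mm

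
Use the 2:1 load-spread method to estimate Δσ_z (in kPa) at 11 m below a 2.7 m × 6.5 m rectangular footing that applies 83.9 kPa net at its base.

Δσ_z ≈ 6.14 kPa

By the 2:1 method the load spreads at 1 horizontal : 2 vertical, so at depth z the loaded area has grown by z in each plan dimension:
Δσ = qBL/((B+z)(L+z)) = 83.9×2.7×6.5/((2.7+11)(6.5+11)) = 6.1416 kPa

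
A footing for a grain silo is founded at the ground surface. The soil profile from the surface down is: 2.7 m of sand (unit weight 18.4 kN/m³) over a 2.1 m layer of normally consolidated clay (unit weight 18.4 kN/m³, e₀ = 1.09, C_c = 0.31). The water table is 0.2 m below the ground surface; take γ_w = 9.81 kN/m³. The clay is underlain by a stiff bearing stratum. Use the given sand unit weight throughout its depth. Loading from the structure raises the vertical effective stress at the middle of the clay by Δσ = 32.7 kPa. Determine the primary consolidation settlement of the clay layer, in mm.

Mid-depth of clay below the ground surface: z = 2.7 + 2.1/2 = 3.75 m.
Total vertical stress at mid-clay: σ_v = 18.4×2.7 + 18.4×1.05 = 69 kPa.
Pore pressure: u = 9.81×(3.75 − 0.2) = 34.825 kPa.
Initial effective stress: σ'_0 = σ_v − u = 69 − 34.825 = 34.175 kPa.
Final effective stress: σ'_f = σ'_0 + Δσ = 34.175 + 32.7 = 66.875 kPa.
Normally consolidated clay, so the full stress increment lies on the virgin compression line:
S_c = C_c·H/(1+e₀)·log₁₀(σ'_f/σ'_0) = 0.31×2.1/(1+1.09)×log₁₀(66.875/34.175)
    = 0.31148 × 0.29156 = 0.09082 m

S_c ≈ 90.8 mm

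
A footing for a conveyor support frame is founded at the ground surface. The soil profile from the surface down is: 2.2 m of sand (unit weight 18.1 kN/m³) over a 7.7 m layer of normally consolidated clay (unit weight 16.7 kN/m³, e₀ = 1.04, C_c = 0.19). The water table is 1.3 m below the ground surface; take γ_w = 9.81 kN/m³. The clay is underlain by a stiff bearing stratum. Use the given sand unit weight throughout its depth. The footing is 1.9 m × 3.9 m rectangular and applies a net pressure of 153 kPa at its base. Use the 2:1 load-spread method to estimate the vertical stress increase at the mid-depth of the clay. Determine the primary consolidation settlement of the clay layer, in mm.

Mid-depth of clay below the ground surface: z = 2.2 + 7.7/2 = 6.05 m.
Total vertical stress at mid-clay: σ_v = 18.1×2.2 + 16.7×3.85 = 104.12 kPa.
Pore pressure: u = 9.81×(6.05 − 1.3) = 46.598 kPa.
Initial effective stress: σ'_0 = σ_v − u = 104.12 − 46.598 = 57.522 kPa.
Stress increase at mid-clay by the 2:1 spreading method:
Δσ = qBL/((B+z)(L+z)) = 153×1.9×3.9/((1.9+6.05)(3.9+6.05)) = 14.332 kPa
Final effective stress: σ'_f = σ'_0 + Δσ = 57.522 + 14.332 = 71.854 kPa.
Normally consolidated clay, so the full stress increment lies on the virgin compression line:
S_c = C_c·H/(1+e₀)·log₁₀(σ'_f/σ'_0) = 0.19×7.7/(1+1.04)×log₁₀(71.854/57.522)
    = 0.71716 × 0.096617 = 0.06929 m

S_c ≈ 69.3 mm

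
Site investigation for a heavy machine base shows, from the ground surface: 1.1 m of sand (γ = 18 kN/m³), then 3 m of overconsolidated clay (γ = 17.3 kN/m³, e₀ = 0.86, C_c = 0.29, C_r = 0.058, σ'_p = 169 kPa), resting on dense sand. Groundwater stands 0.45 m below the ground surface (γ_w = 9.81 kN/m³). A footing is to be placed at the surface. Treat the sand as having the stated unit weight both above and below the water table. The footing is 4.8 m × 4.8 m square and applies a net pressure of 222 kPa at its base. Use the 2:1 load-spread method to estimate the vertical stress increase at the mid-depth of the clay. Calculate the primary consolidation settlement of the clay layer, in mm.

Mid-depth of clay below the ground surface: z = 1.1 + 3/2 = 2.6 m.
Total vertical stress at mid-clay: σ_v = 18×1.1 + 17.3×1.5 = 45.75 kPa.
Pore pressure: u = 9.81×(2.6 − 0.45) = 21.091 kPa.
Initial effective stress: σ'_0 = σ_v − u = 45.75 − 21.091 = 24.659 kPa.
Stress increase at mid-clay by the 2:1 spreading method:
Δσ = qBL/((B+z)(L+z)) = 222×4.8×4.8/((4.8+2.6)(4.8+2.6)) = 93.405 kPa
Final effective stress: σ'_f = 24.659 + 93.405 = 118.06 kPa.
σ'_f = 118.06 ≤ σ'_p = 169 kPa, so the clay remains overconsolidated and only the recompression index applies:
S_c = C_r·H/(1+e₀)·log₁₀(σ'_f/σ'_0) = 0.058×3/1.86×log₁₀(118.06/24.659)
    = 0.093548 × 0.68013 = 0.06362 m

S_c ≈ 63.6 mm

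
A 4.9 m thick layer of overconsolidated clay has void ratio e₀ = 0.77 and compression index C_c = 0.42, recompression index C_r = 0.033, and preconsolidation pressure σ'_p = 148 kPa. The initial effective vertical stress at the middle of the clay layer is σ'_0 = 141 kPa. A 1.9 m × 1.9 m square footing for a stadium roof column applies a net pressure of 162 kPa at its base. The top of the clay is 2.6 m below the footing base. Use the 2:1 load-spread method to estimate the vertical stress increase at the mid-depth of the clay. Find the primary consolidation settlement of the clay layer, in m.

Mid-depth of clay below the footing base: z = 2.6 + 4.9/2 = 5.05 m.
Stress increase at mid-clay by the 2:1 spreading method:
Δσ = qBL/((B+z)(L+z)) = 162×1.9×1.9/((1.9+5.05)(1.9+5.05)) = 12.107 kPa
Final effective stress: σ'_f = 141 + 12.107 = 153.11 kPa.
σ'_f = 153.11 > σ'_p = 148 kPa, so the stress path crosses the preconsolidation pressure — recompression up to σ'_p, then virgin compression beyond:
S_c = H/(1+e₀)·[C_r·log₁₀(σ'_p/σ'_0) + C_c·log₁₀(σ'_f/σ'_p)]
    = 4.9/1.77 × [0.033×log₁₀(148/141) + 0.42×log₁₀(153.11/148)]
    = 2.7684 × [0.00069441 + 0.0061916] = 0.01906 m

S_c ≈ 0.0191 m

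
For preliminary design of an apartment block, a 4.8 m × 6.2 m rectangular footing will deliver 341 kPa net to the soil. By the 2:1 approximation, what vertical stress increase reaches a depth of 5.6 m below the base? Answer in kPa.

By the 2:1 method the load spreads at 1 horizontal : 2 vertical, so at depth z the loaded area has grown by z in each plan dimension:
Δσ = qBL/((B+z)(L+z)) = 341×4.8×6.2/((4.8+5.6)(6.2+5.6)) = 82.694 kPa

Δσ_z ≈ 82.7 kPa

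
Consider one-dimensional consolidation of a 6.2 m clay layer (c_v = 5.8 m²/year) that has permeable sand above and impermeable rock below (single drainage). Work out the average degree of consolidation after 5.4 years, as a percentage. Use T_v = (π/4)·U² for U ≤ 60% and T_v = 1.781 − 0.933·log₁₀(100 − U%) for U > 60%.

U ≈ 89.1 %

Drainage path length: H_d = H = 6.2 m (single drainage).
T_v = c_v·t/H_d² = 5.8×5.4/6.2² = 0.81478.
T_v = 0.81478 corresponds to the U > 60% branch:
U = 1 − 10^((1.781 − T_v)/0.933)/100 = 0.8915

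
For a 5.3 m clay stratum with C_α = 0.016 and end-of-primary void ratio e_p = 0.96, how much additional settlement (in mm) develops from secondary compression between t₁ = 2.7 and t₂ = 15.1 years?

Secondary compression: S_s = C_α·H/(1+e_p)·log₁₀(t₂/t₁)
S_s = 0.016×5.3/(1+0.96)×log₁₀(15.1/2.7)
    = 0.04327 × 0.7476 = 0.03235 m

S_s ≈ 32.3 mm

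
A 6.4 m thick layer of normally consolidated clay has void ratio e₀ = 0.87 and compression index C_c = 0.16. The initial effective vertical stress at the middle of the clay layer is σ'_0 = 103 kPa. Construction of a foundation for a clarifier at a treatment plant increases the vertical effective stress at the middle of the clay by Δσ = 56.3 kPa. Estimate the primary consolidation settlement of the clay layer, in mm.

Final effective stress: σ'_f = σ'_0 + Δσ = 103 + 56.3 = 159.3 kPa.
Normally consolidated clay, so the full stress increment lies on the virgin compression line:
S_c = C_c·H/(1+e₀)·log₁₀(σ'_f/σ'_0) = 0.16×6.4/(1+0.87)×log₁₀(159.3/103)
    = 0.54759 × 0.18938 = 0.1037 m

S_c ≈ 104 mm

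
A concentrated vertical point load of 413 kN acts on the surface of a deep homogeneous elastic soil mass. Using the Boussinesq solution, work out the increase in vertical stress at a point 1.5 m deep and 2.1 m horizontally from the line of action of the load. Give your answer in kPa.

Δσ_z ≈ 5.81 kPa

Boussinesq vertical stress below a point load on an elastic half-space:
Δσ_z = 3P/(2πz²) · [1 + (r/z)²]^(−5/2)
r/z = 2.1/1.5 = 1.4; [1+(r/z)²]^(−5/2) = 0.066339.
Δσ_z = 3×413/(2π×1.5²) × 0.066339 = 87.641 × 0.066339 = 5.814 kPa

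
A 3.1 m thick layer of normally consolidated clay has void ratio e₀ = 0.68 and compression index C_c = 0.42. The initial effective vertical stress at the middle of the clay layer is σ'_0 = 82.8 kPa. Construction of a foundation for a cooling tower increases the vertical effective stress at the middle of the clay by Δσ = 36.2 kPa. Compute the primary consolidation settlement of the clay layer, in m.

S_c ≈ 0.122 m

Final effective stress: σ'_f = σ'_0 + Δσ = 82.8 + 36.2 = 119 kPa.
Normally consolidated clay, so the full stress increment lies on the virgin compression line:
S_c = C_c·H/(1+e₀)·log₁₀(σ'_f/σ'_0) = 0.42×3.1/(1+0.68)×log₁₀(119/82.8)
    = 0.775 × 0.15752 = 0.1221 m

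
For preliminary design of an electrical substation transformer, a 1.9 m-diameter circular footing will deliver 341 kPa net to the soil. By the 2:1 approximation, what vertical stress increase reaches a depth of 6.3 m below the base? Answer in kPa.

By the 2:1 method the load spreads at 1 horizontal : 2 vertical, so at depth z the loaded area has grown by z in each plan dimension:
Δσ ≈ qD²/(D+z)² = 341×1.9²/(1.9+6.3)² = 18.308 kPa

Δσ_z ≈ 18.3 kPa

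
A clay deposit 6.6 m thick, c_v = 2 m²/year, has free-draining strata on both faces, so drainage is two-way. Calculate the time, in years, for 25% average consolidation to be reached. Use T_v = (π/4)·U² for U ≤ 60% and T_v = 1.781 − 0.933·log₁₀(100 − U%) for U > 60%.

t ≈ 0.267 years

Drainage path length: H_d = H/2 = 3.3 m (double drainage).
U ≤ 60%: T_v = (π/4)·U² = (π/4)×0.25² = 0.049087.
t = T_v·H_d²/c_v = 0.049087×3.3²/2 = 0.2673 years.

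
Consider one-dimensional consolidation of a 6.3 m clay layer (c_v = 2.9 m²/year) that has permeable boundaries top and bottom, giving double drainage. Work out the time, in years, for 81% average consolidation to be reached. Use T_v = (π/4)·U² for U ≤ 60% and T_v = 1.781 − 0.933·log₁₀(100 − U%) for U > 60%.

Drainage path length: H_d = H/2 = 3.15 m (double drainage).
U > 60%: T_v = 1.781 − 0.933·log₁₀(100 − 81) = 0.58792.
t = T_v·H_d²/c_v = 0.58792×3.15²/2.9 = 2.012 years.

t ≈ 2.01 years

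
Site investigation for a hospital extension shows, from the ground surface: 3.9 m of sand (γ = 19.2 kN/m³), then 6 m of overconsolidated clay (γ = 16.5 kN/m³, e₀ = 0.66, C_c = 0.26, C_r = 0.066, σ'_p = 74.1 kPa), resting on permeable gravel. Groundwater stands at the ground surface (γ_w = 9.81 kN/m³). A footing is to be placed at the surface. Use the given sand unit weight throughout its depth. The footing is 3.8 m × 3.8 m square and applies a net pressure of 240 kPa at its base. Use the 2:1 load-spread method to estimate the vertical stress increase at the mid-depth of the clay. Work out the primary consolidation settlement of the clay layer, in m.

S_c ≈ 0.0931 m

Mid-depth of clay below the ground surface: z = 3.9 + 6/2 = 6.9 m.
Total vertical stress at mid-clay: σ_v = 19.2×3.9 + 16.5×3 = 124.38 kPa.
Pore pressure: u = 9.81×(6.9 − 0) = 67.689 kPa.
Initial effective stress: σ'_0 = σ_v − u = 124.38 − 67.689 = 56.691 kPa.
Stress increase at mid-clay by the 2:1 spreading method:
Δσ = qBL/((B+z)(L+z)) = 240×3.8×3.8/((3.8+6.9)(3.8+6.9)) = 30.27 kPa
Final effective stress: σ'_f = 56.691 + 30.27 = 86.961 kPa.
σ'_f = 86.961 > σ'_p = 74.1 kPa, so the stress path crosses the preconsolidation pressure — recompression up to σ'_p, then virgin compression beyond:
S_c = H/(1+e₀)·[C_r·log₁₀(σ'_p/σ'_0) + C_c·log₁₀(σ'_f/σ'_p)]
    = 6/1.66 × [0.066×log₁₀(74.1/56.691) + 0.26×log₁₀(86.961/74.1)]
    = 3.6145 × [0.0076761 + 0.018072] = 0.09307 m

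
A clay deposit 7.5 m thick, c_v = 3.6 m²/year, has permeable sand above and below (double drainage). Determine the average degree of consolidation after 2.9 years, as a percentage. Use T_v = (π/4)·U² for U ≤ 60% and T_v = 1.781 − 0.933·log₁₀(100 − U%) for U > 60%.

U ≈ 87 %

Drainage path length: H_d = H/2 = 3.75 m (double drainage).
T_v = c_v·t/H_d² = 3.6×2.9/3.75² = 0.7424.
T_v = 0.7424 corresponds to the U > 60% branch:
U = 1 − 10^((1.781 − T_v)/0.933)/100 = 0.8702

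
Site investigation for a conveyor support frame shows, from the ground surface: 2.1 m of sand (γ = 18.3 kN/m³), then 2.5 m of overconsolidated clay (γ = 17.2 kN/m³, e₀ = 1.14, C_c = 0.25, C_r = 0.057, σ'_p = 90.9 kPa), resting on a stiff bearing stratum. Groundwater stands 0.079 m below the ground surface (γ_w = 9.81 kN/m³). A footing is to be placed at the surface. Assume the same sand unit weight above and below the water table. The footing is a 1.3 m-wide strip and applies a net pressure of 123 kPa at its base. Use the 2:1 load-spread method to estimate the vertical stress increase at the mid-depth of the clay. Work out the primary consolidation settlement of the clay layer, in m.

S_c ≈ 0.0233 m

Mid-depth of clay below the ground surface: z = 2.1 + 2.5/2 = 3.35 m.
Total vertical stress at mid-clay: σ_v = 18.3×2.1 + 17.2×1.25 = 59.93 kPa.
Pore pressure: u = 9.81×(3.35 − 0.079) = 32.089 kPa.
Initial effective stress: σ'_0 = σ_v − u = 59.93 − 32.089 = 27.841 kPa.
Stress increase at mid-clay by the 2:1 spreading method:
Δσ = qB/(B+z) = 123×1.3/(1.3+3.35) = 34.387 kPa
Final effective stress: σ'_f = 27.841 + 34.387 = 62.228 kPa.
σ'_f = 62.228 ≤ σ'_p = 90.9 kPa, so the clay remains overconsolidated and only the recompression index applies:
S_c = C_r·H/(1+e₀)·log₁₀(σ'_f/σ'_0) = 0.057×2.5/2.14×log₁₀(62.228/27.841)
    = 0.066587 × 0.3493 = 0.02326 m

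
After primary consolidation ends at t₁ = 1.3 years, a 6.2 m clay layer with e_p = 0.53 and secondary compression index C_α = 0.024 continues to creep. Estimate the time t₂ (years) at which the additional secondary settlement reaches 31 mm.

t₂ ≈ 2.71 years

S_s = C_α·H/(1+e_p)·log₁₀(t₂/t₁) ⇒ log₁₀(t₂/t₁) = S_s·(1+e_p)/(C_α·H).
log₁₀(t₂/t₁) = 0.031 × (1+0.53) / (0.024×6.2) = 0.3187
t₂ = t₁ × 10^0.3187 = 1.3 × 2.083 = 2.708 years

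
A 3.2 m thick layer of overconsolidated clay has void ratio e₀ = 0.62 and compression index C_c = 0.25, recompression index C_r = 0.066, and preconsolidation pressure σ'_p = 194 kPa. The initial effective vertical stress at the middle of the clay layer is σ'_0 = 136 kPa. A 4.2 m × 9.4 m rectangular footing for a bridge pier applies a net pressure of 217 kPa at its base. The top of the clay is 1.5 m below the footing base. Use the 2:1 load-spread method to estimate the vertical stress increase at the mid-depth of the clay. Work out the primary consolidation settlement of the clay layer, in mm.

Mid-depth of clay below the footing base: z = 1.5 + 3.2/2 = 3.1 m.
Stress increase at mid-clay by the 2:1 spreading method:
Δσ = qBL/((B+z)(L+z)) = 217×4.2×9.4/((4.2+3.1)(9.4+3.1)) = 93.887 kPa
Final effective stress: σ'_f = 136 + 93.887 = 229.89 kPa.
σ'_f = 229.89 > σ'_p = 194 kPa, so the stress path crosses the preconsolidation pressure — recompression up to σ'_p, then virgin compression beyond:
S_c = H/(1+e₀)·[C_r·log₁₀(σ'_p/σ'_0) + C_c·log₁₀(σ'_f/σ'_p)]
    = 3.2/1.62 × [0.066×log₁₀(194/136) + 0.25×log₁₀(229.89/194)]
    = 1.9753 × [0.010181 + 0.01843] = 0.05652 m

S_c ≈ 56.5 mm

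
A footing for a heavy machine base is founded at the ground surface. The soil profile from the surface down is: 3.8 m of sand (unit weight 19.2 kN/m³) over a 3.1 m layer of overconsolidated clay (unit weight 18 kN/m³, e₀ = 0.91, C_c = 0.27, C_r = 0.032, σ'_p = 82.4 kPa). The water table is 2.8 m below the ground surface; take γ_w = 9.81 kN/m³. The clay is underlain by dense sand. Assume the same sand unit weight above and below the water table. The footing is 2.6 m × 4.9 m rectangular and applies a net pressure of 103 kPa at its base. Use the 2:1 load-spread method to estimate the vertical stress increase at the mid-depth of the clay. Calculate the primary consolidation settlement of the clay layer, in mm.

Mid-depth of clay below the ground surface: z = 3.8 + 3.1/2 = 5.35 m.
Total vertical stress at mid-clay: σ_v = 19.2×3.8 + 18×1.55 = 100.86 kPa.
Pore pressure: u = 9.81×(5.35 − 2.8) = 25.015 kPa.
Initial effective stress: σ'_0 = σ_v − u = 100.86 − 25.015 = 75.845 kPa.
Stress increase at mid-clay by the 2:1 spreading method:
Δσ = qBL/((B+z)(L+z)) = 103×2.6×4.9/((2.6+5.35)(4.9+5.35)) = 16.103 kPa
Final effective stress: σ'_f = 75.845 + 16.103 = 91.948 kPa.
σ'_f = 91.948 > σ'_p = 82.4 kPa, so the stress path crosses the preconsolidation pressure — recompression up to σ'_p, then virgin compression beyond:
S_c = H/(1+e₀)·[C_r·log₁₀(σ'_p/σ'_0) + C_c·log₁₀(σ'_f/σ'_p)]
    = 3.1/1.91 × [0.032×log₁₀(82.4/75.845) + 0.27×log₁₀(91.948/82.4)]
    = 1.623 × [0.001152 + 0.012856] = 0.02273 m

S_c ≈ 22.7 mm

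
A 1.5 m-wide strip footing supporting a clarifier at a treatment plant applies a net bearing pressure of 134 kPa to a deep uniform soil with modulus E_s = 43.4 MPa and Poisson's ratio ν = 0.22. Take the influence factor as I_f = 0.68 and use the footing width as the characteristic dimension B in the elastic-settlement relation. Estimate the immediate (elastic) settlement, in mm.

Immediate (elastic) settlement: S_e = q·B·(1−ν²)/E_s · I_f.
E_s = 43.4 MPa = 43400 kPa.
S_e = 134 × 1.5 × (1 − 0.22²) / 43400 × 0.68
    = 134 × 1.5 × 0.9516 / 43400 × 0.68
    = 0.002997 m = 2.997 mm

S_e ≈ 3 mm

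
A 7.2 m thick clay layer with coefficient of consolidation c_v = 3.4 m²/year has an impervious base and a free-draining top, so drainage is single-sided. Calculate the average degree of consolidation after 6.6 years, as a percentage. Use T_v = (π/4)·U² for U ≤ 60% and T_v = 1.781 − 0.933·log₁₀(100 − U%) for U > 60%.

U ≈ 72.1 %

Drainage path length: H_d = H = 7.2 m (single drainage).
T_v = c_v·t/H_d² = 3.4×6.6/7.2² = 0.43287.
T_v = 0.43287 corresponds to the U > 60% branch:
U = 1 − 10^((1.781 − T_v)/0.933)/100 = 0.7214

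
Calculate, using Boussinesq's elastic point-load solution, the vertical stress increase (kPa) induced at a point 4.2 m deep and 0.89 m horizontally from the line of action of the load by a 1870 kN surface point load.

Boussinesq vertical stress below a point load on an elastic half-space:
Δσ_z = 3P/(2πz²) · [1 + (r/z)²]^(−5/2)
r/z = 0.89/4.2 = 0.2119; [1+(r/z)²]^(−5/2) = 0.896.
Δσ_z = 3×1870/(2π×4.2²) × 0.896 = 50.616 × 0.896 = 45.35 kPa

Δσ_z ≈ 45.4 kPa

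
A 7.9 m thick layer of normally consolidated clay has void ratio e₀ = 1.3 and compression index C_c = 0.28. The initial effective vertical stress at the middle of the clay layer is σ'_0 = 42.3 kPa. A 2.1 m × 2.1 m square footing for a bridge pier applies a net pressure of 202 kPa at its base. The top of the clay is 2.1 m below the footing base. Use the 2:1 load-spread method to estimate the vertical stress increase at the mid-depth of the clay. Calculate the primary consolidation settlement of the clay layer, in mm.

S_c ≈ 115 mm

Mid-depth of clay below the footing base: z = 2.1 + 7.9/2 = 6.05 m.
Stress increase at mid-clay by the 2:1 spreading method:
Δσ = qBL/((B+z)(L+z)) = 202×2.1×2.1/((2.1+6.05)(2.1+6.05)) = 13.411 kPa
Final effective stress: σ'_f = σ'_0 + Δσ = 42.3 + 13.411 = 55.711 kPa.
Normally consolidated clay, so the full stress increment lies on the virgin compression line:
S_c = C_c·H/(1+e₀)·log₁₀(σ'_f/σ'_0) = 0.28×7.9/(1+1.3)×log₁₀(55.711/42.3)
    = 0.96174 × 0.1196 = 0.115 m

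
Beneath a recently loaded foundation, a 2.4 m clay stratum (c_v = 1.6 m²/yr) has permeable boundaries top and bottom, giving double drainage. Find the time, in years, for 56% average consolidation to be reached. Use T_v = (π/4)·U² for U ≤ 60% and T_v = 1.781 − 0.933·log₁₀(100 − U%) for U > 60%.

t ≈ 0.222 years

Drainage path length: H_d = H/2 = 1.2 m (double drainage).
U ≤ 60%: T_v = (π/4)·U² = (π/4)×0.56² = 0.2463.
t = T_v·H_d²/c_v = 0.2463×1.2²/1.6 = 0.2217 years.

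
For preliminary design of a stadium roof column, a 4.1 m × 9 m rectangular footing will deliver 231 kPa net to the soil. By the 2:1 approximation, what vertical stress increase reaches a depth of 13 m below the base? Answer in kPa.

By the 2:1 method the load spreads at 1 horizontal : 2 vertical, so at depth z the loaded area has grown by z in each plan dimension:
Δσ = qBL/((B+z)(L+z)) = 231×4.1×9/((4.1+13)(9+13)) = 22.658 kPa

Δσ_z ≈ 22.7 kPa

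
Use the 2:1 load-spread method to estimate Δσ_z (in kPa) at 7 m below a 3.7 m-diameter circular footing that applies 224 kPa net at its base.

By the 2:1 method the load spreads at 1 horizontal : 2 vertical, so at depth z the loaded area has grown by z in each plan dimension:
Δσ ≈ qD²/(D+z)² = 224×3.7²/(3.7+7)² = 26.785 kPa

Δσ_z ≈ 26.8 kPa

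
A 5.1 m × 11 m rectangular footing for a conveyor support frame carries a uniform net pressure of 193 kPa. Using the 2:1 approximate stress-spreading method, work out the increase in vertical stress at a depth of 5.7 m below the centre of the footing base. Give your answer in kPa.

Δσ_z ≈ 60 kPa

By the 2:1 method the load spreads at 1 horizontal : 2 vertical, so at depth z the loaded area has grown by z in each plan dimension:
Δσ = qBL/((B+z)(L+z)) = 193×5.1×11/((5.1+5.7)(11+5.7)) = 60.032 kPa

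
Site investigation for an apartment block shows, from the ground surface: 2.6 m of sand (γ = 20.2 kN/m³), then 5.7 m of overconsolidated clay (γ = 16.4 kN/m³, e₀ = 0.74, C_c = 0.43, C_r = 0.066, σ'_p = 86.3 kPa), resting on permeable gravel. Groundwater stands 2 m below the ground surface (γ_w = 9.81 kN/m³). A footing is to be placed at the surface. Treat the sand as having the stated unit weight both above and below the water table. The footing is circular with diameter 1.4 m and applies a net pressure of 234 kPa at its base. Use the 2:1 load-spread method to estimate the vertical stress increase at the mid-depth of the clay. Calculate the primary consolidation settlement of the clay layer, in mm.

S_c ≈ 13.1 mm

Mid-depth of clay below the ground surface: z = 2.6 + 5.7/2 = 5.45 m.
Total vertical stress at mid-clay: σ_v = 20.2×2.6 + 16.4×2.85 = 99.26 kPa.
Pore pressure: u = 9.81×(5.45 − 2) = 33.845 kPa.
Initial effective stress: σ'_0 = σ_v − u = 99.26 − 33.845 = 65.415 kPa.
Stress increase at mid-clay by the 2:1 spreading method:
Δσ ≈ qD²/(D+z)² = 234×1.4²/(1.4+5.45)² = 9.7744 kPa
Final effective stress: σ'_f = 65.415 + 9.7744 = 75.189 kPa.
σ'_f = 75.189 ≤ σ'_p = 86.3 kPa, so the clay remains overconsolidated and only the recompression index applies:
S_c = C_r·H/(1+e₀)·log₁₀(σ'_f/σ'_0) = 0.066×5.7/1.74×log₁₀(75.189/65.415)
    = 0.21621 × 0.060477 = 0.01308 m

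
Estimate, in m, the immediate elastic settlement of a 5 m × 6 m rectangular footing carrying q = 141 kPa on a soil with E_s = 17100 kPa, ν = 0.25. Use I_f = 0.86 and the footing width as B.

Immediate (elastic) settlement: S_e = q·B·(1−ν²)/E_s · I_f.
S_e = 141 × 5 × (1 − 0.25²) / 17100 × 0.86
    = 141 × 5 × 0.9375 / 17100 × 0.86
    = 0.03324 m

S_e ≈ 0.0332 m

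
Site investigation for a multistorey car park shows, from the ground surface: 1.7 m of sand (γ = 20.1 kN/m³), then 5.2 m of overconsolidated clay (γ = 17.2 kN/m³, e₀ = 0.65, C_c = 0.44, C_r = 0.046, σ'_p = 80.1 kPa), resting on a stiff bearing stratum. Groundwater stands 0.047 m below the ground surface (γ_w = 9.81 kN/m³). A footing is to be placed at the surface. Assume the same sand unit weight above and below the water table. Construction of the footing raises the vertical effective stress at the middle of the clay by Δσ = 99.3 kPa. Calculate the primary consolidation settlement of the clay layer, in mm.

Mid-depth of clay below the ground surface: z = 1.7 + 5.2/2 = 4.3 m.
Total vertical stress at mid-clay: σ_v = 20.1×1.7 + 17.2×2.6 = 78.89 kPa.
Pore pressure: u = 9.81×(4.3 − 0.047) = 41.722 kPa.
Initial effective stress: σ'_0 = σ_v − u = 78.89 − 41.722 = 37.168 kPa.
Final effective stress: σ'_f = 37.168 + 99.3 = 136.47 kPa.
σ'_f = 136.47 > σ'_p = 80.1 kPa, so the stress path crosses the preconsolidation pressure — recompression up to σ'_p, then virgin compression beyond:
S_c = H/(1+e₀)·[C_r·log₁₀(σ'_p/σ'_0) + C_c·log₁₀(σ'_f/σ'_p)]
    = 5.2/1.65 × [0.046×log₁₀(80.1/37.168) + 0.44×log₁₀(136.47/80.1)]
    = 3.1515 × [0.015339 + 0.10182] = 0.3692 m

S_c ≈ 369 mm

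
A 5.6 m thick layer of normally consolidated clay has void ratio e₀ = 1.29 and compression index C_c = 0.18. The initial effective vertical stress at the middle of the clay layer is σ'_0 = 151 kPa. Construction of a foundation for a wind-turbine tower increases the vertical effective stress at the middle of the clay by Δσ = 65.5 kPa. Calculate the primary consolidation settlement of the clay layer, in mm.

S_c ≈ 68.9 mm

Final effective stress: σ'_f = σ'_0 + Δσ = 151 + 65.5 = 216.5 kPa.
Normally consolidated clay, so the full stress increment lies on the virgin compression line:
S_c = C_c·H/(1+e₀)·log₁₀(σ'_f/σ'_0) = 0.18×5.6/(1+1.29)×log₁₀(216.5/151)
    = 0.44017 × 0.15648 = 0.06888 m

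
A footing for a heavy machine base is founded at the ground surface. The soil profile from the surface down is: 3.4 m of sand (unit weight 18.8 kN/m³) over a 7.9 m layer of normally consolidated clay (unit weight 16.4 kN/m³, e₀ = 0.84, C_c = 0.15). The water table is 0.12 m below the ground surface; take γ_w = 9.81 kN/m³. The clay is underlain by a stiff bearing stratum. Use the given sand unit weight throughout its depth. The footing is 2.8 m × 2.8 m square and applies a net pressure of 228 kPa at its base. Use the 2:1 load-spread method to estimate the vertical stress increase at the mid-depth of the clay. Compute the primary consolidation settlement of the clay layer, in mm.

S_c ≈ 73.5 mm

Mid-depth of clay below the ground surface: z = 3.4 + 7.9/2 = 7.35 m.
Total vertical stress at mid-clay: σ_v = 18.8×3.4 + 16.4×3.95 = 128.7 kPa.
Pore pressure: u = 9.81×(7.35 − 0.12) = 70.926 kPa.
Initial effective stress: σ'_0 = σ_v − u = 128.7 − 70.926 = 57.774 kPa.
Stress increase at mid-clay by the 2:1 spreading method:
Δσ = qBL/((B+z)(L+z)) = 228×2.8×2.8/((2.8+7.35)(2.8+7.35)) = 17.351 kPa
Final effective stress: σ'_f = σ'_0 + Δσ = 57.774 + 17.351 = 75.125 kPa.
Normally consolidated clay, so the full stress increment lies on the virgin compression line:
S_c = C_c·H/(1+e₀)·log₁₀(σ'_f/σ'_0) = 0.15×7.9/(1+0.84)×log₁₀(75.125/57.774)
    = 0.64402 × 0.11405 = 0.07345 m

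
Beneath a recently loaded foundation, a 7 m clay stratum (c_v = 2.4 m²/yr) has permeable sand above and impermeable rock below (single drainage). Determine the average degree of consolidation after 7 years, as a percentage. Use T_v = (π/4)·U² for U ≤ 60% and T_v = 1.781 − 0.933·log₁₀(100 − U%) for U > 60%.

U ≈ 65.2 %

Drainage path length: H_d = H = 7 m (single drainage).
T_v = c_v·t/H_d² = 2.4×7/7² = 0.34286.
T_v = 0.34286 corresponds to the U > 60% branch:
U = 1 − 10^((1.781 − T_v)/0.933)/100 = 0.6521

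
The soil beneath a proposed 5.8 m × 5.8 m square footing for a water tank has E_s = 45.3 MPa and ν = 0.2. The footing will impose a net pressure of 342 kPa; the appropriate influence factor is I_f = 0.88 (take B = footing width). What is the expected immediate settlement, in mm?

S_e ≈ 37 mm

Immediate (elastic) settlement: S_e = q·B·(1−ν²)/E_s · I_f.
E_s = 45.3 MPa = 45300 kPa.
S_e = 342 × 5.8 × (1 − 0.2²) / 45300 × 0.88
    = 342 × 5.8 × 0.96 / 45300 × 0.88
    = 0.03699 m = 36.99 mm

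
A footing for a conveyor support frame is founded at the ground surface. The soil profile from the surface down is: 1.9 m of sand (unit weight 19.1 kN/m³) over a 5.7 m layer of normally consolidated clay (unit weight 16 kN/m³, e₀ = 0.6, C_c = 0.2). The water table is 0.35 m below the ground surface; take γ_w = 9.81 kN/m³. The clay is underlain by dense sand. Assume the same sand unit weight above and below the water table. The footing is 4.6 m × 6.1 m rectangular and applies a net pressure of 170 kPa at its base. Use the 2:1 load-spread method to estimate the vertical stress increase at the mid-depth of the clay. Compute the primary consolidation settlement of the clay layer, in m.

Mid-depth of clay below the ground surface: z = 1.9 + 5.7/2 = 4.75 m.
Total vertical stress at mid-clay: σ_v = 19.1×1.9 + 16×2.85 = 81.89 kPa.
Pore pressure: u = 9.81×(4.75 − 0.35) = 43.164 kPa.
Initial effective stress: σ'_0 = σ_v − u = 81.89 − 43.164 = 38.726 kPa.
Stress increase at mid-clay by the 2:1 spreading method:
Δσ = qBL/((B+z)(L+z)) = 170×4.6×6.1/((4.6+4.75)(6.1+4.75)) = 47.021 kPa
Final effective stress: σ'_f = σ'_0 + Δσ = 38.726 + 47.021 = 85.747 kPa.
Normally consolidated clay, so the full stress increment lies on the virgin compression line:
S_c = C_c·H/(1+e₀)·log₁₀(σ'_f/σ'_0) = 0.2×5.7/(1+0.6)×log₁₀(85.747/38.726)
    = 0.7125 × 0.34522 = 0.246 m

S_c ≈ 0.246 m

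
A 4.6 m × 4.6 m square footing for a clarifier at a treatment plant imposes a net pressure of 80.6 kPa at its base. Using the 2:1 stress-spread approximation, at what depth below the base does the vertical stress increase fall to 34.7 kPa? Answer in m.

z ≈ 2.41 m

2:1 spreading — at depth z the loaded area has grown by z in each plan dimension:
qB²/(B+z)² = Δσ_z ⇒ z = B(√(q/Δσ_z) − 1) = 4.6×(√(80.6/34.7) − 1) = 2.411 m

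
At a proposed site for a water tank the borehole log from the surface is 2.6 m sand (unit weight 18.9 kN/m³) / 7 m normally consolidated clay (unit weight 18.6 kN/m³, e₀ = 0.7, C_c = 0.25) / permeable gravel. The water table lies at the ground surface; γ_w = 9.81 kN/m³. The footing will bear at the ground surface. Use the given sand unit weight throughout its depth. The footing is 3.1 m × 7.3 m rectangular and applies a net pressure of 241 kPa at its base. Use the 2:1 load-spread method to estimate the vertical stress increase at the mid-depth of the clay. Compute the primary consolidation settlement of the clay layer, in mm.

Mid-depth of clay below the ground surface: z = 2.6 + 7/2 = 6.1 m.
Total vertical stress at mid-clay: σ_v = 18.9×2.6 + 18.6×3.5 = 114.24 kPa.
Pore pressure: u = 9.81×(6.1 − 0) = 59.841 kPa.
Initial effective stress: σ'_0 = σ_v − u = 114.24 − 59.841 = 54.399 kPa.
Stress increase at mid-clay by the 2:1 spreading method:
Δσ = qBL/((B+z)(L+z)) = 241×3.1×7.3/((3.1+6.1)(7.3+6.1)) = 44.239 kPa
Final effective stress: σ'_f = σ'_0 + Δσ = 54.399 + 44.239 = 98.638 kPa.
Normally consolidated clay, so the full stress increment lies on the virgin compression line:
S_c = C_c·H/(1+e₀)·log₁₀(σ'_f/σ'_0) = 0.25×7/(1+0.7)×log₁₀(98.638/54.399)
    = 1.0294 × 0.25845 = 0.266 m

S_c ≈ 266 mm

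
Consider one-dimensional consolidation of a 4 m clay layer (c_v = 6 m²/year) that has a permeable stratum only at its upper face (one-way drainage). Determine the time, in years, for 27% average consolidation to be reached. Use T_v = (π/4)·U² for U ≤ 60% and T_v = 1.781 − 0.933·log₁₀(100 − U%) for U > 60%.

Drainage path length: H_d = H = 4 m (single drainage).
U ≤ 60%: T_v = (π/4)·U² = (π/4)×0.27² = 0.057256.
t = T_v·H_d²/c_v = 0.057256×4²/6 = 0.1527 years.

t ≈ 0.153 years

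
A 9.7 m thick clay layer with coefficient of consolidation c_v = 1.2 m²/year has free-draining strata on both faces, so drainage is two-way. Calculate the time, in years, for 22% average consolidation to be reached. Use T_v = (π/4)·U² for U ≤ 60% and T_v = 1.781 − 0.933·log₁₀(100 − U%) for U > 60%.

t ≈ 0.745 years

Drainage path length: H_d = H/2 = 4.85 m (double drainage).
U ≤ 60%: T_v = (π/4)·U² = (π/4)×0.22² = 0.038013.
t = T_v·H_d²/c_v = 0.038013×4.85²/1.2 = 0.7451 years.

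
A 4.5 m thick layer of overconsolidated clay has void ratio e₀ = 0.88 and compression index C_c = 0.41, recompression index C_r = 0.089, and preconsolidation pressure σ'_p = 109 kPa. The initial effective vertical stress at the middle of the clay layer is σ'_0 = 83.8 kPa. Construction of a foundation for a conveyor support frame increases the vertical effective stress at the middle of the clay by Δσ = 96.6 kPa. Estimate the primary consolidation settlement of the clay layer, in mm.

S_c ≈ 239 mm

Final effective stress: σ'_f = 83.8 + 96.6 = 180.4 kPa.
σ'_f = 180.4 > σ'_p = 109 kPa, so the stress path crosses the preconsolidation pressure — recompression up to σ'_p, then virgin compression beyond:
S_c = H/(1+e₀)·[C_r·log₁₀(σ'_p/σ'_0) + C_c·log₁₀(σ'_f/σ'_p)]
    = 4.5/1.88 × [0.089×log₁₀(109/83.8) + 0.41×log₁₀(180.4/109)]
    = 2.3936 × [0.010162 + 0.089712] = 0.2391 m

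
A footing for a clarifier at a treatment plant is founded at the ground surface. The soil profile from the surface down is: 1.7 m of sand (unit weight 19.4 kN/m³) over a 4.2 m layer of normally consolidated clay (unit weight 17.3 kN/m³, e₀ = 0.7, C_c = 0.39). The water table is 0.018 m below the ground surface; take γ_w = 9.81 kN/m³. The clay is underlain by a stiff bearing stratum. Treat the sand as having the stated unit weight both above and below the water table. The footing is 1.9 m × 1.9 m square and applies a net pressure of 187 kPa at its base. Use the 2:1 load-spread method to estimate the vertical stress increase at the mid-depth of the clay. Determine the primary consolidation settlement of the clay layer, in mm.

S_c ≈ 208 mm

Mid-depth of clay below the ground surface: z = 1.7 + 4.2/2 = 3.8 m.
Total vertical stress at mid-clay: σ_v = 19.4×1.7 + 17.3×2.1 = 69.31 kPa.
Pore pressure: u = 9.81×(3.8 − 0.018) = 37.101 kPa.
Initial effective stress: σ'_0 = σ_v − u = 69.31 − 37.101 = 32.209 kPa.
Stress increase at mid-clay by the 2:1 spreading method:
Δσ = qBL/((B+z)(L+z)) = 187×1.9×1.9/((1.9+3.8)(1.9+3.8)) = 20.778 kPa
Final effective stress: σ'_f = σ'_0 + Δσ = 32.209 + 20.778 = 52.987 kPa.
Normally consolidated clay, so the full stress increment lies on the virgin compression line:
S_c = C_c·H/(1+e₀)·log₁₀(σ'_f/σ'_0) = 0.39×4.2/(1+0.7)×log₁₀(52.987/32.209)
    = 0.96353 × 0.21619 = 0.2083 m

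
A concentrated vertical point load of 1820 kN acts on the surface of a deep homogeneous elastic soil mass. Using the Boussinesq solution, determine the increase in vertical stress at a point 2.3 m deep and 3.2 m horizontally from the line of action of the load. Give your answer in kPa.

Δσ_z ≈ 11.1 kPa

Boussinesq vertical stress below a point load on an elastic half-space:
Δσ_z = 3P/(2πz²) · [1 + (r/z)²]^(−5/2)
r/z = 3.2/2.3 = 1.3913; [1+(r/z)²]^(−5/2) = 0.067719.
Δσ_z = 3×1820/(2π×2.3²) × 0.067719 = 164.27 × 0.067719 = 11.12 kPa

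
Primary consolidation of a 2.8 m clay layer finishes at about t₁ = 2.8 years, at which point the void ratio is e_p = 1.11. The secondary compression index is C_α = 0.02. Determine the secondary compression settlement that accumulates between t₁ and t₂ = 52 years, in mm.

Secondary compression: S_s = C_α·H/(1+e_p)·log₁₀(t₂/t₁)
S_s = 0.02×2.8/(1+1.11)×log₁₀(52/2.8)
    = 0.02654 × 1.269 = 0.03368 m

S_s ≈ 33.7 mm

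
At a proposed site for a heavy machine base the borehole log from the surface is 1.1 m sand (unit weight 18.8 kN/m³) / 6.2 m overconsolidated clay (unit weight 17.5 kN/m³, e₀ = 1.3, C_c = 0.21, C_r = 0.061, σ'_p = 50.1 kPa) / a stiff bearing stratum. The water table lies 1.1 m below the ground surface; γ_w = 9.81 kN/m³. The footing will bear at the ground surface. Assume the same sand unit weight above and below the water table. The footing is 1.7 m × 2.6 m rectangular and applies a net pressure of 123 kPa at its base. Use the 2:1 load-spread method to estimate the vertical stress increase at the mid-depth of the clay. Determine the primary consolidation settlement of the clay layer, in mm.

Mid-depth of clay below the ground surface: z = 1.1 + 6.2/2 = 4.2 m.
Total vertical stress at mid-clay: σ_v = 18.8×1.1 + 17.5×3.1 = 74.93 kPa.
Pore pressure: u = 9.81×(4.2 − 1.1) = 30.411 kPa.
Initial effective stress: σ'_0 = σ_v − u = 74.93 − 30.411 = 44.519 kPa.
Stress increase at mid-clay by the 2:1 spreading method:
Δσ = qBL/((B+z)(L+z)) = 123×1.7×2.6/((1.7+4.2)(2.6+4.2)) = 13.551 kPa
Final effective stress: σ'_f = 44.519 + 13.551 = 58.07 kPa.
σ'_f = 58.07 > σ'_p = 50.1 kPa, so the stress path crosses the preconsolidation pressure — recompression up to σ'_p, then virgin compression beyond:
S_c = H/(1+e₀)·[C_r·log₁₀(σ'_p/σ'_0) + C_c·log₁₀(σ'_f/σ'_p)]
    = 6.2/2.3 × [0.061×log₁₀(50.1/44.519) + 0.21×log₁₀(58.07/50.1)]
    = 2.6957 × [0.0031288 + 0.013464] = 0.04473 m

S_c ≈ 44.7 mm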